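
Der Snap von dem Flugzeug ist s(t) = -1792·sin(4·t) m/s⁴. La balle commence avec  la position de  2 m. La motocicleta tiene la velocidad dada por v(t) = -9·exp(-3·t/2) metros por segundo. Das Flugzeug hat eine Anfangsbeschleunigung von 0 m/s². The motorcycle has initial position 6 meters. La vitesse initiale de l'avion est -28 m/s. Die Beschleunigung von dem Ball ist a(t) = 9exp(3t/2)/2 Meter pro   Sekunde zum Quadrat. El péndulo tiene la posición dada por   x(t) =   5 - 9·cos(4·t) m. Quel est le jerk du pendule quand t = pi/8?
En partant de la position x(t) = 5 - 9·cos(4·t), nous prenons 3 dérivées. En prenant d/dt de x(t), nous trouvons v(t) = 36·sin(4·t). En prenant d/dt de v(t), nous trouvons a(t) = 144·cos(4·t). La dérivée de l'accélération donne le jerk: j(t) = -576·sin(4·t). De l'équation du jerk j(t) = -576·sin(4·t), nous substituons t = pi/8 pour obtenir j = -576.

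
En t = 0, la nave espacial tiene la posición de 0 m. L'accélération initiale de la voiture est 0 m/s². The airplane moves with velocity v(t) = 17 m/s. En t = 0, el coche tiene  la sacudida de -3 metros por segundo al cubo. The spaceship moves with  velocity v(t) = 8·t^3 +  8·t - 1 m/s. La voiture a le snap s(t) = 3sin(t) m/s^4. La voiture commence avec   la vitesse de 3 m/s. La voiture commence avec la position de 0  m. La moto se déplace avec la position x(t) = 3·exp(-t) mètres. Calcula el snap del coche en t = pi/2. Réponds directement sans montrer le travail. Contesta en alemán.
Bei t = pi/2, s = 3.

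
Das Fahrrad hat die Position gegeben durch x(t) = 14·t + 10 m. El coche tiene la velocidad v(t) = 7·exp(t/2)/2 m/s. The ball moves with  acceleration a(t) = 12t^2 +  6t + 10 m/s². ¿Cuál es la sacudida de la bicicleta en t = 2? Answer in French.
Nous devons dériver notre équation de la position x(t) = 14·t + 10 3 fois. En dérivant la position, nous obtenons la vitesse: v(t) = 14. En prenant d/dt de v(t), nous trouvons a(t) = 0. En prenant d/dt de a(t), nous trouvons j(t) = 0. En utilisant j(t) = 0 et en substituant t = 2, nous trouvons j = 0.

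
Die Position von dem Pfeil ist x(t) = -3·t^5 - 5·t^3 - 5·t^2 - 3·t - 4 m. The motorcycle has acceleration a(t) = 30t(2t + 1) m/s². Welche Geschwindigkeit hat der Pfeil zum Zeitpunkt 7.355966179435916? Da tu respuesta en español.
Debemos derivar nuestra ecuación de la posición x(t) = -3·t^5 - 5·t^3 - 5·t^2 - 3·t - 4 1 vez. Derivando la posición, obtenemos la velocidad: v(t) = -15·t^4 - 15·t^2 - 10·t - 3. Tenemos la velocidad v(t) = -15·t^4 - 15·t^2 - 10·t - 3. Sustituyendo t = 7.355966179435916: v(7.355966179435916) = -44806.9817874393.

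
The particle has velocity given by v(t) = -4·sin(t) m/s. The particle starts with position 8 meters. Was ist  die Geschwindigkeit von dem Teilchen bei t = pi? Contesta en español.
De la ecuación de la velocidad v(t) = -4·sin(t), sustituimos t = pi para obtener v = 0.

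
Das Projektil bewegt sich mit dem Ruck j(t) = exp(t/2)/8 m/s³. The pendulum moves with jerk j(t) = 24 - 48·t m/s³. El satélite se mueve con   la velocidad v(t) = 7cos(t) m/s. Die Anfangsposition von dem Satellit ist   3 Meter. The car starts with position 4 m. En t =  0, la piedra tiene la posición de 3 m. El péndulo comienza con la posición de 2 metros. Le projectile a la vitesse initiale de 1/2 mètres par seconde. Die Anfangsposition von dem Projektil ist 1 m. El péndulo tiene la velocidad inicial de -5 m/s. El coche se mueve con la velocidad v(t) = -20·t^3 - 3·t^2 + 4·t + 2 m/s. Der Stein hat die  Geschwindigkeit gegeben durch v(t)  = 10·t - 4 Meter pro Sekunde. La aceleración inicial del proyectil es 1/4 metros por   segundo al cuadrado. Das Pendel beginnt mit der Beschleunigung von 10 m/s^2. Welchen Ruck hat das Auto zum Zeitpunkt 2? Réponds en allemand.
Um dies zu lösen, müssen wir 2 Ableitungen unserer Gleichung für die Geschwindigkeit v(t) = -20·t^3 - 3·t^2 + 4·t + 2 nehmen. Die Ableitung von der Geschwindigkeit ergibt die Beschleunigung: a(t) = -60·t^2 - 6·t + 4. Mit d/dt von a(t) finden wir j(t) = -120·t - 6. Wir haben den Ruck j(t) = -120·t - 6. Durch Einsetzen von t = 2: j(2) = -246.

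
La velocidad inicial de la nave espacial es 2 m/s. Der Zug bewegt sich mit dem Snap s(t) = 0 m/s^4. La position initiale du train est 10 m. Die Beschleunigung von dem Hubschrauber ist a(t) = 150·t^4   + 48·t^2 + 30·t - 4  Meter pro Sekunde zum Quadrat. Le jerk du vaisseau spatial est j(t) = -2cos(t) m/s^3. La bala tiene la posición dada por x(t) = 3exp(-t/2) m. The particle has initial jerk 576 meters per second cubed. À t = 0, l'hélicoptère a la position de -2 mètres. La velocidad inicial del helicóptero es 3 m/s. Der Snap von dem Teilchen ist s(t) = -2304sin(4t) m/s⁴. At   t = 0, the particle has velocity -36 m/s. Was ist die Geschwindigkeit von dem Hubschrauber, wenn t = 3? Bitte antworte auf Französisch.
Nous devons trouver la primitive de notre équation de l'accélération a(t) = 150·t^4 + 48·t^2 + 30·t - 4 1 fois. En intégrant l'accélération et en utilisant la condition initiale v(0) = 3, nous obtenons v(t) = 30·t^5 + 16·t^3 + 15·t^2 - 4·t + 3. De l'équation de la vitesse v(t) = 30·t^5 + 16·t^3 + 15·t^2 - 4·t + 3, nous substituons t = 3 pour obtenir v = 7848.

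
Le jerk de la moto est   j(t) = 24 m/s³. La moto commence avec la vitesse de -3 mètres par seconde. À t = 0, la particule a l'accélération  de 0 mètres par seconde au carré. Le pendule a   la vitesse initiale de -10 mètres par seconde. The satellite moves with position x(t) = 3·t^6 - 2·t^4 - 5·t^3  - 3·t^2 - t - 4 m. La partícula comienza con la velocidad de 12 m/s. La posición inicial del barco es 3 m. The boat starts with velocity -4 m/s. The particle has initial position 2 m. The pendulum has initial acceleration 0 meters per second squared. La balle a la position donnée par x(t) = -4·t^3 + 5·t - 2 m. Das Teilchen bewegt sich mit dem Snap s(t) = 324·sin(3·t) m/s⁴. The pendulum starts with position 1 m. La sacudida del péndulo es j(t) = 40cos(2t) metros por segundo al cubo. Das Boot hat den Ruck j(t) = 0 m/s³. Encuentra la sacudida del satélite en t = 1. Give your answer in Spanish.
Partiendo de la posición x(t) = 3·t^6 - 2·t^4 - 5·t^3 - 3·t^2 - t - 4, tomamos 3 derivadas. La derivada de la posición da la velocidad: v(t) = 18·t^5 - 8·t^3 - 15·t^2 - 6·t - 1. La derivada de la velocidad da la aceleración: a(t) = 90·t^4 - 24·t^2 - 30·t - 6. Tomando d/dt de a(t), encontramos j(t) = 360·t^3 - 48·t - 30. Tenemos la sacudida j(t) = 360·t^3 - 48·t - 30. Sustituyendo t = 1: j(1) = 282.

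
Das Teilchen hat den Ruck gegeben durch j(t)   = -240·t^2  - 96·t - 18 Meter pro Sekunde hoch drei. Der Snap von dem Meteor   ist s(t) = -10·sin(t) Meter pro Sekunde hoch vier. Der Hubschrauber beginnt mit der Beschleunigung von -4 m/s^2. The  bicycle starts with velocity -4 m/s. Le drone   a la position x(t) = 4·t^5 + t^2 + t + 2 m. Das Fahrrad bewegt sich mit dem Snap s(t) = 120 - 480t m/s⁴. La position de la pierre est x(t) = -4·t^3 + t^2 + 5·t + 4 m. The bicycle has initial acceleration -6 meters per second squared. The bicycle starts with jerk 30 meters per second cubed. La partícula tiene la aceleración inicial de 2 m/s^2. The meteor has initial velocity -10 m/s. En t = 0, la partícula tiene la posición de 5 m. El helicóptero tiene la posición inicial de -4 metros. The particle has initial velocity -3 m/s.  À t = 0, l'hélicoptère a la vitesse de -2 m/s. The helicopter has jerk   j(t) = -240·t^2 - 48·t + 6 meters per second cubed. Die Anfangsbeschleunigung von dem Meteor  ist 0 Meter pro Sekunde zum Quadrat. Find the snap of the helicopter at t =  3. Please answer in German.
Um dies zu lösen, müssen wir 1 Ableitung unserer Gleichung für den Ruck j(t) = -240·t^2 - 48·t + 6 nehmen. Die Ableitung von dem Ruck ergibt den Snap: s(t) = -480·t - 48. Wir haben den Snap s(t) = -480·t - 48. Durch Einsetzen von t = 3: s(3) = -1488.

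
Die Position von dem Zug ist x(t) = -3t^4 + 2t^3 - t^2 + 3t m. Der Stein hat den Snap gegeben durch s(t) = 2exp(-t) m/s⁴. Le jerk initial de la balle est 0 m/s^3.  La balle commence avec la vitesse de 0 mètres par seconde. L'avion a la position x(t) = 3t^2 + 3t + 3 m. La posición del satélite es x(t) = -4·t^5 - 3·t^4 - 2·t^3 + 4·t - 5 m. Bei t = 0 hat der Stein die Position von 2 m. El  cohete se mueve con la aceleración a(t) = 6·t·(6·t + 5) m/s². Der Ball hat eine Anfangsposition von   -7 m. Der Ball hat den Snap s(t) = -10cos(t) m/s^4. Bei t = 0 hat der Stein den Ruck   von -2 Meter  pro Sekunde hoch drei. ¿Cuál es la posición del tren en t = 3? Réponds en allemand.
Aus der Gleichung für die Position x(t) = -3·t^4 + 2·t^3 - t^2 + 3·t, setzen wir t = 3 ein und erhalten x = -189.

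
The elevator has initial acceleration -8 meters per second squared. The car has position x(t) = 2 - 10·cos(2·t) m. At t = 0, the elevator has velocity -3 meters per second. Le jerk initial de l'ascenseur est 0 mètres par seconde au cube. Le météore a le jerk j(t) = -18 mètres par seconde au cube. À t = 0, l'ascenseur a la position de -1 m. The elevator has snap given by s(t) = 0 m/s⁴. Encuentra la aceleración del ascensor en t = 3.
Debemos encontrar la integral de nuestra ecuación del snap s(t) = 0 2 veces. Integrando el snap y usando la condición inicial j(0) = 0, obtenemos j(t) = 0. La integral de la sacudida es la aceleración. Usando a(0) = -8, obtenemos a(t) = -8. Tenemos la aceleración a(t) = -8. Sustituyendo t = 3: a(3) = -8.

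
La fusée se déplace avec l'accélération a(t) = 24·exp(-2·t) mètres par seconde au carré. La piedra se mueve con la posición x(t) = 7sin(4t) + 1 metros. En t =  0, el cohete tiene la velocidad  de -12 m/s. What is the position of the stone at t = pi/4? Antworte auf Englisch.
We have position x(t) = 7·sin(4·t) + 1. Substituting t = pi/4: x(pi/4) = 1.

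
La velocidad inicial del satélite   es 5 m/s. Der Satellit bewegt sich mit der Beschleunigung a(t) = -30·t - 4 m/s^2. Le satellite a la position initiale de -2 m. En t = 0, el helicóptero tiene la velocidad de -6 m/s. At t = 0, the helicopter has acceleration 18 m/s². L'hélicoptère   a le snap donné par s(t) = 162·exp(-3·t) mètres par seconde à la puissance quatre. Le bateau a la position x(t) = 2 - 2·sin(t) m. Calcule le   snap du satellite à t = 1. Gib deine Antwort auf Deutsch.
Wir müssen unsere Gleichung für die Beschleunigung a(t) = -30·t - 4 2-mal ableiten. Mit d/dt von a(t) finden wir j(t) = -30. Mit d/dt von j(t) finden wir s(t) = 0. Mit s(t) = 0 und Einsetzen von t = 1, finden wir s = 0.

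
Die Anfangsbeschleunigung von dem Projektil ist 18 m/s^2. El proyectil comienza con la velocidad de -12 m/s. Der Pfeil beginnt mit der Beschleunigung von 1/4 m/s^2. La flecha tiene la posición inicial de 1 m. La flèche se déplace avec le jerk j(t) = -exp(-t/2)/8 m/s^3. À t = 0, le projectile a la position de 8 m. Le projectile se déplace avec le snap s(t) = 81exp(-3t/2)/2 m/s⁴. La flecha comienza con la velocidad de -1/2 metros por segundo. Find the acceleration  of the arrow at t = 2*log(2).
Starting from jerk j(t) = -exp(-t/2)/8, we take 1 integral. The antiderivative of jerk is acceleration. Using a(0) = 1/4, we get a(t) = exp(-t/2)/4. Using a(t) = exp(-t/2)/4 and substituting t = 2*log(2), we find a = 1/8.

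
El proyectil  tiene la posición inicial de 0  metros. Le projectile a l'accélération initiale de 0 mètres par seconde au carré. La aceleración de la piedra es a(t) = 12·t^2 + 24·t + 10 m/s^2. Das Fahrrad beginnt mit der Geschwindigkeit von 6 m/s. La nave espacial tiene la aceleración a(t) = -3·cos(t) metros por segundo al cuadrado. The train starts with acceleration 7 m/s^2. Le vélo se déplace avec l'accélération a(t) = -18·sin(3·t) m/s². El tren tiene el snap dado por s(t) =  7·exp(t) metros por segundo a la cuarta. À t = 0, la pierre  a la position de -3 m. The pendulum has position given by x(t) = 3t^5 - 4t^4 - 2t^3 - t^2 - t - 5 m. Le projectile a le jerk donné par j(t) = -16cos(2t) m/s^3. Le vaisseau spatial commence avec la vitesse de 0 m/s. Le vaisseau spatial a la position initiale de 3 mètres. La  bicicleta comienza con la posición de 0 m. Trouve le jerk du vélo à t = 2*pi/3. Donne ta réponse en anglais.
Starting from acceleration a(t) = -18·sin(3·t), we take 1 derivative. The derivative of acceleration gives jerk: j(t) = -54·cos(3·t). From the given jerk equation j(t) = -54·cos(3·t), we substitute t = 2*pi/3 to get j = -54.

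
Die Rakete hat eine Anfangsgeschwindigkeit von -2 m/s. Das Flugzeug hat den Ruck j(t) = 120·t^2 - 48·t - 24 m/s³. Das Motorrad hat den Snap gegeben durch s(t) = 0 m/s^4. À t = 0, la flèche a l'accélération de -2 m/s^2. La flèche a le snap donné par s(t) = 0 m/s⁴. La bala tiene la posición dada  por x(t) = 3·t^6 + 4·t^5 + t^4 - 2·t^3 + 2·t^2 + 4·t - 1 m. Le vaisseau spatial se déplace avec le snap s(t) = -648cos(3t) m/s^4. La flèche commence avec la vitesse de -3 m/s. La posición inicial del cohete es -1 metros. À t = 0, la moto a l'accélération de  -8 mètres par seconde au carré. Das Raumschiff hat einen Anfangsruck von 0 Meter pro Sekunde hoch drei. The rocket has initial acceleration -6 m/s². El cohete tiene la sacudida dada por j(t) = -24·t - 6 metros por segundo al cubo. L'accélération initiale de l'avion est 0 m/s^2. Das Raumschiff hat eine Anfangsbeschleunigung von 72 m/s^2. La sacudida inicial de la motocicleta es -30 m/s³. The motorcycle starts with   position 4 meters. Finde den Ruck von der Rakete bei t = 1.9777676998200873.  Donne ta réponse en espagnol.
Usando j(t) = -24·t - 6 y sustituyendo t = 1.9777676998200873, encontramos j = -53.4664247956821.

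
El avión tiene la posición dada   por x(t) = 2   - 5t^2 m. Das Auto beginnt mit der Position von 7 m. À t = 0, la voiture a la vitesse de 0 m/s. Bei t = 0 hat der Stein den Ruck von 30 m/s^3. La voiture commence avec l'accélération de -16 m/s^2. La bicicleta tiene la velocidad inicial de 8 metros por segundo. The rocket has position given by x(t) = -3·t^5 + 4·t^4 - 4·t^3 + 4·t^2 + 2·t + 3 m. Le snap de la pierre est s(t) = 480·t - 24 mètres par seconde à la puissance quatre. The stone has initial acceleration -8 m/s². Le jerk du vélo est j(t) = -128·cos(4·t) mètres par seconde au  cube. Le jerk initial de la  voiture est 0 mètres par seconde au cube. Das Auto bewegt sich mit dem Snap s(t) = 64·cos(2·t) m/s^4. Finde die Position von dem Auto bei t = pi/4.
Wir müssen unsere Gleichung für den Snap s(t) = 64·cos(2·t) 4-mal integrieren. Mit ∫s(t)dt und Anwendung von j(0) = 0, finden wir j(t) = 32·sin(2·t). Die Stammfunktion von dem Ruck, mit a(0) = -16, ergibt die Beschleunigung: a(t) = -16·cos(2·t). Mit ∫a(t)dt und Anwendung von v(0) = 0, finden wir v(t) = -8·sin(2·t). Mit ∫v(t)dt und Anwendung von x(0) = 7, finden wir x(t) = 4·cos(2·t) + 3. Mit x(t) = 4·cos(2·t) + 3 und Einsetzen von t = pi/4, finden wir x = 3.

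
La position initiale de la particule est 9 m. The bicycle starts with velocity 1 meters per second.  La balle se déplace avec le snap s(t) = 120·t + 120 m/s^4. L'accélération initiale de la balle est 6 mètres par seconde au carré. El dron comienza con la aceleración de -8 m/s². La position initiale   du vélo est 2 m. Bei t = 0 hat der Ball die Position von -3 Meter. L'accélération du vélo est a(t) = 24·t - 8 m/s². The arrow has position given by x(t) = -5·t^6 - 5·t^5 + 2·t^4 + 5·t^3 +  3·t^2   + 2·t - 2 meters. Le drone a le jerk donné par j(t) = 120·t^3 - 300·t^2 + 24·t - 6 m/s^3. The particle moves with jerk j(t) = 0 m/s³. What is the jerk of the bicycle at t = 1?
To solve this, we need to take 1 derivative of our acceleration equation a(t) = 24·t - 8. Differentiating acceleration, we get jerk: j(t) = 24. Using j(t) = 24 and substituting t = 1, we find j = 24.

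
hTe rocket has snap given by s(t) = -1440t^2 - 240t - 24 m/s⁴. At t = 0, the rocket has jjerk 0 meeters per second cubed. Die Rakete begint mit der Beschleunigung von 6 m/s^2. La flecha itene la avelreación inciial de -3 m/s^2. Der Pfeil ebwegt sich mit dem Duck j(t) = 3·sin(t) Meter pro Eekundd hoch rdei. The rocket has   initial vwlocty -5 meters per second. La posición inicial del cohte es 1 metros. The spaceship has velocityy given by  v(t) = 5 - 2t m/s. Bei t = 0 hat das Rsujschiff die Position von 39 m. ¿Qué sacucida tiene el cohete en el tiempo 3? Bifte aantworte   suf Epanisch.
Partiendo del snap s(t) = -1440·t^2 - 240·t - 24, tomamos 1 integral. Integrando el snap y usando la condición inicial j(0) = 0, obtenemos j(t) = 24·t·(-20·t^2 - 5·t - 1). Tenemos la sacudida j(t) = 24·t·(-20·t^2 - 5·t - 1). Sustituyendo t = 3: j(3) = -14112.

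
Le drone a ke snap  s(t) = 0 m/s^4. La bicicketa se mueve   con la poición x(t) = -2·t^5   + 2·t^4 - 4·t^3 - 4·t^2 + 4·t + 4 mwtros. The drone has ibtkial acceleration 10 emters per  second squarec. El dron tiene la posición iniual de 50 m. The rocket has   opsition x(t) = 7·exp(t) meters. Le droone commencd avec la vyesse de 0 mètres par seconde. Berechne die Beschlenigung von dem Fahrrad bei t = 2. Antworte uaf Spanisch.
Debemos derivar nuestra ecuación de la posición x(t) = -2·t^5 + 2·t^4 - 4·t^3 - 4·t^2 + 4·t + 4 2 veces. Tomando d/dt de x(t), encontramos v(t) = -10·t^4 + 8·t^3 - 12·t^2 - 8·t + 4. La derivada de la velocidad da la aceleración: a(t) = -40·t^3 + 24·t^2 - 24·t - 8. Usando a(t) = -40·t^3 + 24·t^2 - 24·t - 8 y sustituyendo t = 2, encontramos a = -280.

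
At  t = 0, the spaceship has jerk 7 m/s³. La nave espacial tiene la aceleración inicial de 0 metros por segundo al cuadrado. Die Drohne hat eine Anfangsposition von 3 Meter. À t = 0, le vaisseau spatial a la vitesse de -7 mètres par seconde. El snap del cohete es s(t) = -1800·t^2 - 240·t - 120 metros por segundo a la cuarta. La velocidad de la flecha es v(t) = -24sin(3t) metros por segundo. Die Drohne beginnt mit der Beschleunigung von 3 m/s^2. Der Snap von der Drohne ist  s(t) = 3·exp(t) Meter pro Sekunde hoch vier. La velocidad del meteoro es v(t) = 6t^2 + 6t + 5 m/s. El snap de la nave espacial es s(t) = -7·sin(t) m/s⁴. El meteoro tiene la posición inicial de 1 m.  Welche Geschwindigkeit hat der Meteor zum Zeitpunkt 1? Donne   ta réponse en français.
En utilisant v(t) = 6·t^2 + 6·t + 5 et en substituant t = 1, nous trouvons v = 17.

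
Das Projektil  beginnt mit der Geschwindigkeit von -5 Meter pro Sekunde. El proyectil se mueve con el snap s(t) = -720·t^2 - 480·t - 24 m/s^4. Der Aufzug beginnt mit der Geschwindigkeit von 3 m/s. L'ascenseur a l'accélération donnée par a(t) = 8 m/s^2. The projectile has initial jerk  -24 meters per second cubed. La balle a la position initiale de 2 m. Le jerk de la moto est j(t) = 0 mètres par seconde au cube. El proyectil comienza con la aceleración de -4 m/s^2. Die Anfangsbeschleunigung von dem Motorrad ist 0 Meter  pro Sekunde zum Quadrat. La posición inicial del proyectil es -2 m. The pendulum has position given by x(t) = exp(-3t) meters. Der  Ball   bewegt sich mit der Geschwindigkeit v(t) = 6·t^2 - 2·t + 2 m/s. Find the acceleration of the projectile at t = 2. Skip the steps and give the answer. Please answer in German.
Bei t = 2, a = -1700.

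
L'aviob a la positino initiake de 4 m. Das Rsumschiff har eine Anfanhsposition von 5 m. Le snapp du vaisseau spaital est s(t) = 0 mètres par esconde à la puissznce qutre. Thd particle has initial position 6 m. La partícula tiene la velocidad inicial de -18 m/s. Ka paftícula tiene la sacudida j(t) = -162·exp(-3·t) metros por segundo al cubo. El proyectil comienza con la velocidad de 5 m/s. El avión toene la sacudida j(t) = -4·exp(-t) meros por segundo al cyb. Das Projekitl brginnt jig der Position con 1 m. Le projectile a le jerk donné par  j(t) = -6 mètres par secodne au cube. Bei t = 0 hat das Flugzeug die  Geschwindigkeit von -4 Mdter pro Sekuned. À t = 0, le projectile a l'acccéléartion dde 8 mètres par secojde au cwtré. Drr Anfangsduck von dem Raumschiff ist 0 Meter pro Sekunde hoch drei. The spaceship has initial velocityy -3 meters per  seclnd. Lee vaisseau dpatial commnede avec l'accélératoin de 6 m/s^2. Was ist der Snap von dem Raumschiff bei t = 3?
Mit s(t) = 0 und Einsetzen von t = 3, finden wir s = 0.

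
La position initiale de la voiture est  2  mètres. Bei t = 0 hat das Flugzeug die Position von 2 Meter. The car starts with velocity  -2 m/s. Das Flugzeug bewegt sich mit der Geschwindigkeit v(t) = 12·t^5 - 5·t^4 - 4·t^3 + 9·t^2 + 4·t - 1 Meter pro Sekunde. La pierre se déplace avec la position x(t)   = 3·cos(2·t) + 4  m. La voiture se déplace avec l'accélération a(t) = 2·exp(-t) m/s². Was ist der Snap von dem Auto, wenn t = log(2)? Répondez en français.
En partant de l'accélération a(t) = 2·exp(-t), nous prenons 2 dérivées. La dérivée de l'accélération donne le jerk: j(t) = -2·exp(-t). En prenant d/dt de j(t), nous trouvons s(t) = 2·exp(-t). Nous avons le snap s(t) = 2·exp(-t). En substituant t = log(2): s(log(2)) = 1.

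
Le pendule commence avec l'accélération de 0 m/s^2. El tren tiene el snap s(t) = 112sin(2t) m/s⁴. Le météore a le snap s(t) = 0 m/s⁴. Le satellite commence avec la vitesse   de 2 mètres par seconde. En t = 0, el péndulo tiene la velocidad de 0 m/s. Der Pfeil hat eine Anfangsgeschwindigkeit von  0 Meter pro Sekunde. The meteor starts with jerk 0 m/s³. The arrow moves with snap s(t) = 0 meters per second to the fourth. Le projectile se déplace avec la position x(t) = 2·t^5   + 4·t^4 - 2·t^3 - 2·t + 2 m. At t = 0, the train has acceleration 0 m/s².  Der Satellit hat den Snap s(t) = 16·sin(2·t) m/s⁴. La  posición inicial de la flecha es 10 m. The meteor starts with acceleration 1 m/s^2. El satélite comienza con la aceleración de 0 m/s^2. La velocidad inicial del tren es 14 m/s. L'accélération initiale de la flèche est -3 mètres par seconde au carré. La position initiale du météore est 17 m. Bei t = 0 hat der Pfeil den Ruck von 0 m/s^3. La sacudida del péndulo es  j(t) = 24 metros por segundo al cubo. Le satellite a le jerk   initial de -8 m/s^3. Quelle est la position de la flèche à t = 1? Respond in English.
To solve this, we need to take 4 antiderivatives of our snap equation s(t) = 0. Finding the antiderivative of s(t) and using j(0) = 0: j(t) = 0. The integral of jerk, with a(0) = -3, gives acceleration: a(t) = -3. Taking ∫a(t)dt and applying v(0) = 0, we find v(t) = -3·t. Taking ∫v(t)dt and applying x(0) = 10, we find x(t) = 10 - 3·t^2/2. We have position x(t) = 10 - 3·t^2/2. Substituting t = 1: x(1) = 17/2.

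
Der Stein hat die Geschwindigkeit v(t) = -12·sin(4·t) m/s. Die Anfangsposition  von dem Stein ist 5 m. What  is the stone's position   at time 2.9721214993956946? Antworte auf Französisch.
Nous devons intégrer notre équation de la vitesse v(t) = -12·sin(4·t) 1 fois. L'intégrale de la vitesse est la position. En utilisant x(0) = 5, nous obtenons x(t) = 3·cos(4·t) + 2. En utilisant x(t) = 3·cos(4·t) + 2 et en substituant t = 2.9721214993956946, nous trouvons x = 4.33670334864357.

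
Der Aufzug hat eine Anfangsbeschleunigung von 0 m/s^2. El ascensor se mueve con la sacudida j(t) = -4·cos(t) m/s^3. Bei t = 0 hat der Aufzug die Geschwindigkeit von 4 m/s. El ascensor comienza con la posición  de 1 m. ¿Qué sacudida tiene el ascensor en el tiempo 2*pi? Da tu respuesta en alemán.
Mit j(t) = -4·cos(t) und Einsetzen von t = 2*pi, finden wir j = -4.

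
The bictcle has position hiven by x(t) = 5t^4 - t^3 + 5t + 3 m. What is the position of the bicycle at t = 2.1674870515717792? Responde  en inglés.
Using x(t) = 5·t^4 - t^3 + 5·t + 3 and substituting t = 2.1674870515717792, we find x = 114.010606410224.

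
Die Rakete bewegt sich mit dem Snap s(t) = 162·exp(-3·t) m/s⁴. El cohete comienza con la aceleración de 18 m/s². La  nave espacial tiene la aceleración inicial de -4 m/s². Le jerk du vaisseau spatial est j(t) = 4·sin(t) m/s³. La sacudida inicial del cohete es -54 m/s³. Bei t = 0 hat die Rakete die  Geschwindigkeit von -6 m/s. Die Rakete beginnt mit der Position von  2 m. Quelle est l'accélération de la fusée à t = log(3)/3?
Pour résoudre ceci, nous devons prendre 2 intégrales de notre équation du snap s(t) = 162·exp(-3·t). La primitive du snap est le jerk. En utilisant j(0) = -54, nous obtenons j(t) = -54·exp(-3·t). La primitive du jerk est l'accélération. En utilisant a(0) = 18, nous obtenons a(t) = 18·exp(-3·t). De l'équation de l'accélération a(t) = 18·exp(-3·t), nous substituons t = log(3)/3 pour obtenir a = 6.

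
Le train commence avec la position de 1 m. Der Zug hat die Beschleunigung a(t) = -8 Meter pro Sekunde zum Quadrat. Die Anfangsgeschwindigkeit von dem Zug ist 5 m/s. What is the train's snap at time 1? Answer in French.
Pour résoudre ceci, nous devons prendre 2 dérivées de notre équation de l'accélération a(t) = -8. La dérivée de l'accélération donne le jerk: j(t) = 0. La dérivée du jerk donne le snap: s(t) = 0. Nous avons le snap s(t) = 0. En substituant t = 1: s(1) = 0.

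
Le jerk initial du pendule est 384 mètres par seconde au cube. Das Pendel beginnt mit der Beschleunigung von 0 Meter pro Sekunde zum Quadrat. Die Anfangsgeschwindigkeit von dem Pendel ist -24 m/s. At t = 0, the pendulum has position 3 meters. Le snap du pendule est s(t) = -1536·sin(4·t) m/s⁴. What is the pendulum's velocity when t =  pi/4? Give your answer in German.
Wir müssen unsere Gleichung für den Snap s(t) = -1536·sin(4·t) 3-mal integrieren. Die Stammfunktion von dem Snap ist der Ruck. Mit j(0) = 384 erhalten wir j(t) = 384·cos(4·t). Durch Integration von dem Ruck und Verwendung der Anfangsbedingung a(0) = 0, erhalten wir a(t) = 96·sin(4·t). Die Stammfunktion von der Beschleunigung ist die Geschwindigkeit. Mit v(0) = -24 erhalten wir v(t) = -24·cos(4·t). Mit v(t) = -24·cos(4·t) und Einsetzen von t = pi/4, finden wir v = 24.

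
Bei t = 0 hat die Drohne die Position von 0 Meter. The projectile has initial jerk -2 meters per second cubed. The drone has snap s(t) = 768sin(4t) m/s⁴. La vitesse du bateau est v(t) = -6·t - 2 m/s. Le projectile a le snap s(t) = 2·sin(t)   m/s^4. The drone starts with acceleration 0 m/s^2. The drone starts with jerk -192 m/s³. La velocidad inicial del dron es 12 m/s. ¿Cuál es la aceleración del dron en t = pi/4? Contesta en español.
Necesitamos integrar nuestra ecuación del snap s(t) = 768·sin(4·t) 2 veces. Integrando el snap y usando la condición inicial j(0) = -192, obtenemos j(t) = -192·cos(4·t). La integral de la sacudida, con a(0) = 0, da la aceleración: a(t) = -48·sin(4·t). Tenemos la aceleración a(t) = -48·sin(4·t). Sustituyendo t = pi/4: a(pi/4) = 0.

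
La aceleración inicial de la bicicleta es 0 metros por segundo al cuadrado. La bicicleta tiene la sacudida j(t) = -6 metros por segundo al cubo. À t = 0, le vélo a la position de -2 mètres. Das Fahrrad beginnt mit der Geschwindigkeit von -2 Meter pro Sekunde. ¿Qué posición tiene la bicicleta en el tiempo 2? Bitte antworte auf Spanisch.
Para resolver esto, necesitamos tomar 3 antiderivadas de nuestra ecuación de la sacudida j(t) = -6. La integral de la sacudida, con a(0) = 0, da la aceleración: a(t) = -6·t. La antiderivada de la aceleración, con v(0) = -2, da la velocidad: v(t) = -3·t^2 - 2. La integral de la velocidad es la posición. Usando x(0) = -2, obtenemos x(t) = -t^3 - 2·t - 2. Tenemos la posición x(t) = -t^3 - 2·t - 2. Sustituyendo t = 2: x(2) = -14.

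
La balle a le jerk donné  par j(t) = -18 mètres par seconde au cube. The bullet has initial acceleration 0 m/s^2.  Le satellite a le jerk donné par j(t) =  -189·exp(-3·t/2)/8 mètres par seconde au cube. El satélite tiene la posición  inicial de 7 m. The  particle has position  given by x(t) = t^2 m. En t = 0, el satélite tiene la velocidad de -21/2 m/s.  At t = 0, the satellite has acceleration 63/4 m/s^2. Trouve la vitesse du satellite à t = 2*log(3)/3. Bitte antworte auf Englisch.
We need to integrate our jerk equation j(t) = -189·exp(-3·t/2)/8 2 times. Integrating jerk and using the initial condition a(0) = 63/4, we get a(t) = 63·exp(-3·t/2)/4. Integrating acceleration and using the initial condition v(0) = -21/2, we get v(t) = -21·exp(-3·t/2)/2. From the given velocity equation v(t) = -21·exp(-3·t/2)/2, we substitute t = 2*log(3)/3 to get v = -7/2.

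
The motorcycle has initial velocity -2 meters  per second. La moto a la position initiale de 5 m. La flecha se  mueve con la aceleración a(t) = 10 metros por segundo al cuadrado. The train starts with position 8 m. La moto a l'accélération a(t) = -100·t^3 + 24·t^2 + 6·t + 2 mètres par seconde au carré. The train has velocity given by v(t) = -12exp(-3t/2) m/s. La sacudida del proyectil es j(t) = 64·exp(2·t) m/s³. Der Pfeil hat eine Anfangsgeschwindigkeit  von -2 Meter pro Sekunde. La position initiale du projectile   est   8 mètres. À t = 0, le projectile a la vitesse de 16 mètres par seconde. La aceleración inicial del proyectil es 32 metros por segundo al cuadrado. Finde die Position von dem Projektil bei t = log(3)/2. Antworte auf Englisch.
To find the answer, we compute 3 integrals of j(t) = 64·exp(2·t). Finding the integral of j(t) and using a(0) = 32: a(t) = 32·exp(2·t). Integrating acceleration and using the initial condition v(0) = 16, we get v(t) = 16·exp(2·t). Finding the integral of v(t) and using x(0) = 8: x(t) = 8·exp(2·t). From the given position equation x(t) = 8·exp(2·t), we substitute t = log(3)/2 to get x = 24.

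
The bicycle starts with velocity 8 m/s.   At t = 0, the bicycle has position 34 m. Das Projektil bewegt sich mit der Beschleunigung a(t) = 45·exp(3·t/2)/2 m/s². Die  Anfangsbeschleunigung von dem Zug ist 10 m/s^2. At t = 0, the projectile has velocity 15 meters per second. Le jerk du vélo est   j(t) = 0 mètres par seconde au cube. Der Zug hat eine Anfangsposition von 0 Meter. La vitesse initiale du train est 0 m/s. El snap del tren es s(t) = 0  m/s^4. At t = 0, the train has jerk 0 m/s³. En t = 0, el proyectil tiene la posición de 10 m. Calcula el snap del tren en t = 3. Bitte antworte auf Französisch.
Nous avons le snap s(t) = 0. En substituant t = 3: s(3) = 0.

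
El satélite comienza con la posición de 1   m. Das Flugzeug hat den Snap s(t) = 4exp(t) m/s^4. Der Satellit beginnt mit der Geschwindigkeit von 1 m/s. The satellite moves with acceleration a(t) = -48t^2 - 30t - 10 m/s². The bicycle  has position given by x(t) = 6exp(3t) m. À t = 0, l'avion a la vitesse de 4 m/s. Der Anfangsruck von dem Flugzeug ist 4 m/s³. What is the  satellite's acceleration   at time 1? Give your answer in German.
Wir haben die Beschleunigung a(t) = -48·t^2 - 30·t - 10. Durch Einsetzen von t = 1: a(1) = -88.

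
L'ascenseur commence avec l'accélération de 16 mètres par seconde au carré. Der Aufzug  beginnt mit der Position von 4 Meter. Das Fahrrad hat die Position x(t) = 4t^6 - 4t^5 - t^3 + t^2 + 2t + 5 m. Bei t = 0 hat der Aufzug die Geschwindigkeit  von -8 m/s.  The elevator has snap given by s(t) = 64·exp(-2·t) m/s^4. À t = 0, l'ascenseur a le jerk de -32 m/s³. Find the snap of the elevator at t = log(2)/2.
Using s(t) = 64·exp(-2·t) and substituting t = log(2)/2, we find s = 32.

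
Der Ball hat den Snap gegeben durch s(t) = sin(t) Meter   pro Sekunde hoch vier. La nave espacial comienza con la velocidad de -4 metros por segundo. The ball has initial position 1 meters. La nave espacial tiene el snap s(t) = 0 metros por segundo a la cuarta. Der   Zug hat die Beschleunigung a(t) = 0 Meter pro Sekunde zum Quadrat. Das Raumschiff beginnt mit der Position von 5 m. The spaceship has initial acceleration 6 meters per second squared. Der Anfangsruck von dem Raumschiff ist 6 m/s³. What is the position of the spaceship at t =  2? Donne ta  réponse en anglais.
To find the answer, we compute 4 integrals of s(t) = 0. The antiderivative of snap, with j(0) = 6, gives jerk: j(t) = 6. Finding the antiderivative of j(t) and using a(0) = 6: a(t) = 6·t + 6. The integral of acceleration is velocity. Using v(0) = -4, we get v(t) = 3·t^2 + 6·t - 4. Taking ∫v(t)dt and applying x(0) = 5, we find x(t) = t^3 + 3·t^2 - 4·t + 5. We have position x(t) = t^3 + 3·t^2 - 4·t + 5. Substituting t = 2: x(2) = 17.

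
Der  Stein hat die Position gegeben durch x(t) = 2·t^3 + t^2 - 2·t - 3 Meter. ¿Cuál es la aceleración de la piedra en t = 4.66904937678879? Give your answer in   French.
Nous devons dériver notre équation de la position x(t) = 2·t^3 + t^2 - 2·t - 3 2 fois. En dérivant la position, nous obtenons la vitesse: v(t) = 6·t^2 + 2·t - 2. La dérivée de la vitesse donne l'accélération: a(t) = 12·t + 2. De l'équation de l'accélération a(t) = 12·t + 2, nous substituons t = 4.66904937678879 pour obtenir a = 58.0285925214655.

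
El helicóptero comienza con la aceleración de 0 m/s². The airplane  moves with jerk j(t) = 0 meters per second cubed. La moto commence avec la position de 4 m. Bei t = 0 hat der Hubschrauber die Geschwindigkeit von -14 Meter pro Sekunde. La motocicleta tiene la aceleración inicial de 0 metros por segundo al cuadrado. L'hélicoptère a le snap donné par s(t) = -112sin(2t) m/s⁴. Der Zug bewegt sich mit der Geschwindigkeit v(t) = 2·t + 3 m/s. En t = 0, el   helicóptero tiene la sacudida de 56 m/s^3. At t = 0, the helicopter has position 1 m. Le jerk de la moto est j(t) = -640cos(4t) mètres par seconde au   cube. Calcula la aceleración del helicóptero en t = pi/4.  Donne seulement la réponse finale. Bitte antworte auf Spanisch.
La respuesta es 28.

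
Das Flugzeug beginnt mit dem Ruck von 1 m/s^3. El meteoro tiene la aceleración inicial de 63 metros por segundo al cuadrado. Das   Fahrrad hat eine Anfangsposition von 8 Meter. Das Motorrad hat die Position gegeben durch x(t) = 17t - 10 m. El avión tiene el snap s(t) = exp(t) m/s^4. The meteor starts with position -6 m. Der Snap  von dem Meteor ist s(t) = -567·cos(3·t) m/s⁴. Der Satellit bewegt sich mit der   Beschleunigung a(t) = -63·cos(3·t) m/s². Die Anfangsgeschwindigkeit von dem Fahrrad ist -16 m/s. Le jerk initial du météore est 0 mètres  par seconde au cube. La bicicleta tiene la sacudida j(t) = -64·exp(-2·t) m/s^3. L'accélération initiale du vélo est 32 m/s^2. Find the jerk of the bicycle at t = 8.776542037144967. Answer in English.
We have jerk j(t) = -64·exp(-2·t). Substituting t = 8.776542037144967: j(8.776542037144967) = -0.00000152395597192480.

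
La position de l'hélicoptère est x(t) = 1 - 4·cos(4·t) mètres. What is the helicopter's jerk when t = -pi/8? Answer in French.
Nous devons dériver notre équation de la position x(t) = 1 - 4·cos(4·t) 3 fois. En dérivant la position, nous obtenons la vitesse: v(t) = 16·sin(4·t). En dérivant la vitesse, nous obtenons l'accélération: a(t) = 64·cos(4·t). En prenant d/dt de a(t), nous trouvons j(t) = -256·sin(4·t). De l'équation du jerk j(t) = -256·sin(4·t), nous substituons t = -pi/8 pour obtenir j = 256.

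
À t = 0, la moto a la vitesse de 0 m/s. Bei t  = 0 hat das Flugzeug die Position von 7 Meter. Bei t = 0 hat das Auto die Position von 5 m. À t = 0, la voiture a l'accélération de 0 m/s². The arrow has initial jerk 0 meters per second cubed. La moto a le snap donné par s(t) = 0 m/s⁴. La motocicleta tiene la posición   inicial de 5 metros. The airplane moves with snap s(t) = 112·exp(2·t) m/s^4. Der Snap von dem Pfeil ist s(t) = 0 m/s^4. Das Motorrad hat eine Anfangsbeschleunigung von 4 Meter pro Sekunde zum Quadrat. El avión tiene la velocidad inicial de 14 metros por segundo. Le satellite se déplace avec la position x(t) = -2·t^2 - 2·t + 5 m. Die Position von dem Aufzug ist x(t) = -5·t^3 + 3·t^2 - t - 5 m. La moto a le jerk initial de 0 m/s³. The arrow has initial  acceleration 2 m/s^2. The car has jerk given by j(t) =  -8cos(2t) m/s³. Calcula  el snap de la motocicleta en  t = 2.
Usando s(t) = 0 y sustituyendo t = 2, encontramos s = 0.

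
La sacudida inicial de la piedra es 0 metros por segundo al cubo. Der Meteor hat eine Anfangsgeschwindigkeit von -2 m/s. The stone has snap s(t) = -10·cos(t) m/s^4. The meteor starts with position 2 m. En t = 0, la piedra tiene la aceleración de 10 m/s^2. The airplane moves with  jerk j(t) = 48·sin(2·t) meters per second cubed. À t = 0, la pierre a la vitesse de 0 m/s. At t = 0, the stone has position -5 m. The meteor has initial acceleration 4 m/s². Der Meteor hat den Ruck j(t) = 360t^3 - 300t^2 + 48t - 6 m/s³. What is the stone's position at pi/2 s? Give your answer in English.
We must find the integral of our snap equation s(t) = -10·cos(t) 4 times. Taking ∫s(t)dt and applying j(0) = 0, we find j(t) = -10·sin(t). Taking ∫j(t)dt and applying a(0) = 10, we find a(t) = 10·cos(t). Finding the antiderivative of a(t) and using v(0) = 0: v(t) = 10·sin(t). Finding the antiderivative of v(t) and using x(0) = -5: x(t) = 5 - 10·cos(t). We have position x(t) = 5 - 10·cos(t). Substituting t = pi/2: x(pi/2) = 5.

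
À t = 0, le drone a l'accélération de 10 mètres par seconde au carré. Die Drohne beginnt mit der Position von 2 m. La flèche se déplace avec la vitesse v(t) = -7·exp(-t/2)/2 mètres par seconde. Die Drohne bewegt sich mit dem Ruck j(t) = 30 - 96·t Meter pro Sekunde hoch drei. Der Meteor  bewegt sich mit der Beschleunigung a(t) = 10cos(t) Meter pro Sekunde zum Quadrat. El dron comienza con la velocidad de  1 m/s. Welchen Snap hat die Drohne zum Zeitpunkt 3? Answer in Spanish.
Para resolver esto, necesitamos tomar 1 derivada de nuestra ecuación de la sacudida j(t) = 30 - 96·t. Derivando la sacudida, obtenemos el snap: s(t) = -96. Usando s(t) = -96 y sustituyendo t = 3, encontramos s = -96.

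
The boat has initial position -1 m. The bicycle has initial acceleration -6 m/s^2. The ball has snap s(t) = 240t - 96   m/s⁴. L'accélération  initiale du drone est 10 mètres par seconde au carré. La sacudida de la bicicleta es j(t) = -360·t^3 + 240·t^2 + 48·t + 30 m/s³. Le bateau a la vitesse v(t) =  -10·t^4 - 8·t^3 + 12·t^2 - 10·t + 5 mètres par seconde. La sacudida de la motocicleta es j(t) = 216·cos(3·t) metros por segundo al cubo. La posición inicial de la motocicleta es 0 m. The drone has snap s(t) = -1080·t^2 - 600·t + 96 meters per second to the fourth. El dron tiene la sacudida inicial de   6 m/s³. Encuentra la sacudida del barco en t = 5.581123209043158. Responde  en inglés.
To solve this, we need to take 2 derivatives of our velocity equation v(t) = -10·t^4 - 8·t^3 + 12·t^2 - 10·t + 5. Differentiating velocity, we get acceleration: a(t) = -40·t^3 - 24·t^2 + 24·t - 10. The derivative of acceleration gives jerk: j(t) = -120·t^2 - 48·t + 24. From the given jerk equation j(t) = -120·t^2 - 48·t + 24, we substitute t = 5.581123209043158 to get j = -3981.76626697649.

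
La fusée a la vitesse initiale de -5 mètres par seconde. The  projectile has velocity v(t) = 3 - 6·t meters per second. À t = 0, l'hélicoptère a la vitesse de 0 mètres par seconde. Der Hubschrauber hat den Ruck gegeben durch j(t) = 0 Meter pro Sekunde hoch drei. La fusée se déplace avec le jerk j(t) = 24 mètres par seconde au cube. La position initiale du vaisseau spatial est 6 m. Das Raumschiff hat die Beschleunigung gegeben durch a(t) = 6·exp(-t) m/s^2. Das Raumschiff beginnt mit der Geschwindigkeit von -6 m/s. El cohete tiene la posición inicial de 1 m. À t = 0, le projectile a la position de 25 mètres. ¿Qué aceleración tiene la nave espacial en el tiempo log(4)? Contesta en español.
Usando a(t) = 6·exp(-t) y sustituyendo t = log(4), encontramos a = 3/2.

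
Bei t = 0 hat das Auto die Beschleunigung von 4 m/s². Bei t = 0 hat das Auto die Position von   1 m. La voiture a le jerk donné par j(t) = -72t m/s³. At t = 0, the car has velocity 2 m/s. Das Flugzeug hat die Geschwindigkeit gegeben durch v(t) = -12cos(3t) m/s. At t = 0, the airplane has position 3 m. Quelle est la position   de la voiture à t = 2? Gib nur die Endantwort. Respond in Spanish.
La posición en t = 2 es x = -35.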